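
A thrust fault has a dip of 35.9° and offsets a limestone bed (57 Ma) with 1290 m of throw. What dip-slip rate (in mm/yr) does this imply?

dip-slip = throw / sin(dip) = 1290 m / sin(35.9°) = 2200 m
rate = 2200 m / 57 Ma = 0.0000386 m/yr = 0.0386 mm/yr

0.0386 mm/yr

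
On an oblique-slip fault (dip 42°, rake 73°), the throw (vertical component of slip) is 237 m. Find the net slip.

dip-slip = throw / sin(dip) = 237 / sin(42°) = 354.2 m
net slip = dip-slip / sin(rake) = 354.2 / sin(73°) = 370 m

370 m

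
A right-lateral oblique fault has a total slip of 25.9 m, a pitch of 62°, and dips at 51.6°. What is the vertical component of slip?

17.9 m

dip-slip = net slip × sin(rake) = 25.9 m × sin(62°) = 22.87 m
throw = dip-slip × sin(dip) = 22.87 × sin(51.6°) = 17.9 m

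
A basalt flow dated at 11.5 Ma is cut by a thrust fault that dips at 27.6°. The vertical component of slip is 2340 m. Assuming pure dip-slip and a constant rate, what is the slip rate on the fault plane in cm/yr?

dip-slip = throw / sin(dip) = 2340 m / sin(27.6°) = 5051 m
rate = 5051 m / 11.5 Ma = 0.000439 m/yr = 0.0439 cm/yr

0.0439 cm/yr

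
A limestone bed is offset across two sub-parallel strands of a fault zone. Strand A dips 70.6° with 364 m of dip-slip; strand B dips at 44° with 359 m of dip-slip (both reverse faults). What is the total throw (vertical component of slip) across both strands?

593 m

throw_A = 364 × sin(70.6°) = 343.3 m
throw_B = 359 × sin(44°) = 249.4 m
total = 343.3 + 249.4 = 593 m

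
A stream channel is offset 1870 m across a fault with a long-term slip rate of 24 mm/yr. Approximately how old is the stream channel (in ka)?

age = offset / rate = 1870 m / (24 mm/yr) = 77900 yr = 77.9 ka

77.9 ka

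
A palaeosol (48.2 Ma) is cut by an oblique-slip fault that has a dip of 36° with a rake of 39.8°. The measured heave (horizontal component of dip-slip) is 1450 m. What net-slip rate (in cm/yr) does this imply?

0.00581 cm/yr

dip-slip = heave / cos(dip) = 1450 / cos(36°) = 1792 m
net slip = dip-slip / sin(rake) = 1792 / sin(39.8°) = 2800 m
rate = 2800 m / 48.2 Ma = 0.0000581 m/yr = 0.00581 cm/yr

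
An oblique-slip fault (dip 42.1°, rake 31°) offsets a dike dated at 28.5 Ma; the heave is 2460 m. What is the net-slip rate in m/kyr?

0.226 m/kyr

dip-slip = heave / cos(dip) = 2460 / cos(42.1°) = 3315 m
net slip = dip-slip / sin(rake) = 3315 / sin(31°) = 6437 m
rate = 6437 m / 28.5 Ma = 0.000226 m/yr = 0.226 m/kyr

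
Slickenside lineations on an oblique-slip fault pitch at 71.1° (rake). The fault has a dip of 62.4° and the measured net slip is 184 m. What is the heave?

80.7 m

dip-slip = net slip × sin(rake) = 184 m × sin(71.1°) = 174.1 m
heave = dip-slip × cos(dip) = 174.1 × cos(62.4°) = 80.7 m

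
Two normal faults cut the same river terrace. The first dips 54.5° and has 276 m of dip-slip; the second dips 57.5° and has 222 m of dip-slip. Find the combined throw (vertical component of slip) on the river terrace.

throw_A = 276 × sin(54.5°) = 224.7 m
throw_B = 222 × sin(57.5°) = 187.2 m
total = 224.7 + 187.2 = 412 m

412 m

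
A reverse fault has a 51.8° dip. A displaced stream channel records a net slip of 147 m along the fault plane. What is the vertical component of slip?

116 m

throw = dip-slip × sin(dip) = 147 m × sin(51.8°) = 116 m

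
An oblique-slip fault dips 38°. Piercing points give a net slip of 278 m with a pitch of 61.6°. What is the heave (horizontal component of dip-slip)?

193 m

dip-slip = net slip × sin(rake) = 278 m × sin(61.6°) = 244.5 m
heave = dip-slip × cos(dip) = 244.5 × cos(38°) = 193 m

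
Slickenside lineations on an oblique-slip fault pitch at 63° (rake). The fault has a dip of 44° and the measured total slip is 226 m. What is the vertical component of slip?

140 m

dip-slip = net slip × sin(rake) = 226 m × sin(63°) = 201.4 m
throw = dip-slip × sin(dip) = 201.4 × sin(44°) = 140 m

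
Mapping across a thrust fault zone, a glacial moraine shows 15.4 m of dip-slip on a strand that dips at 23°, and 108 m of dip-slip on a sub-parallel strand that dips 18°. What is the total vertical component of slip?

39.4 m

throw_A = 15.4 × sin(23°) = 6.017 m
throw_B = 108 × sin(18°) = 33.37 m
total = 6.017 + 33.37 = 39.4 m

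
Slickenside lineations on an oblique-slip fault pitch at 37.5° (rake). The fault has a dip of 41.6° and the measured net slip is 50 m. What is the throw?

dip-slip = net slip × sin(rake) = 50 m × sin(37.5°) = 30.44 m
throw = dip-slip × sin(dip) = 30.44 × sin(41.6°) = 20.2 m

20.2 m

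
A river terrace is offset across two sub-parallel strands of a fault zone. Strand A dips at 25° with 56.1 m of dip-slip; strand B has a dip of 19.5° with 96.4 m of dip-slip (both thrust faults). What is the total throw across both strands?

55.9 m

throw_A = 56.1 × sin(25°) = 23.71 m
throw_B = 96.4 × sin(19.5°) = 32.18 m
total = 23.71 + 32.18 = 55.9 m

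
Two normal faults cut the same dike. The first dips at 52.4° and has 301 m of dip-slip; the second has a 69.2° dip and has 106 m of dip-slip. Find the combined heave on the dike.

heave_A = 301 × cos(52.4°) = 183.7 m
heave_B = 106 × cos(69.2°) = 37.64 m
total = 183.7 + 37.64 = 221 m

221 m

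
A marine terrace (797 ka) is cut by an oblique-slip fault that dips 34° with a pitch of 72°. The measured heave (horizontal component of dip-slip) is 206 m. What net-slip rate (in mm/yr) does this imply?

0.328 mm/yr

dip-slip = heave / cos(dip) = 206 / cos(34°) = 248.5 m
net slip = dip-slip / sin(rake) = 248.5 / sin(72°) = 261.3 m
rate = 261.3 m / 797 ka = 0.000328 m/yr = 0.328 mm/yr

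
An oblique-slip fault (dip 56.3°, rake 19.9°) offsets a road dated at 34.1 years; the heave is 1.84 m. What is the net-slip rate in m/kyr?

286 m/kyr

dip-slip = heave / cos(dip) = 1.84 / cos(56.3°) = 3.316 m
net slip = dip-slip / sin(rake) = 3.316 / sin(19.9°) = 9.743 m
rate = 9.743 m / 34.1 years = 0.286 m/yr = 286 m/kyr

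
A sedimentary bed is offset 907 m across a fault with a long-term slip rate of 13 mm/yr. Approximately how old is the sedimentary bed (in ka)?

age = offset / rate = 907 m / (13 mm/yr) = 69800 yr = 69.8 ka

69.8 ka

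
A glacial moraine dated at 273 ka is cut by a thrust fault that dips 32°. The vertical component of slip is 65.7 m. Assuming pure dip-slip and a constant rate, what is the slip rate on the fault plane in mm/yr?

0.454 mm/yr

dip-slip = throw / sin(dip) = 65.7 m / sin(32°) = 124 m
rate = 124 m / 273 ka = 0.000454 m/yr = 0.454 mm/yr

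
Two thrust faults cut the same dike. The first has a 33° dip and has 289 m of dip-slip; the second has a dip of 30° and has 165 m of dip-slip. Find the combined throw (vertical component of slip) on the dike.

throw_A = 289 × sin(33°) = 157.4 m
throw_B = 165 × sin(30°) = 82.50 m
total = 157.4 + 82.50 = 240 m

240 m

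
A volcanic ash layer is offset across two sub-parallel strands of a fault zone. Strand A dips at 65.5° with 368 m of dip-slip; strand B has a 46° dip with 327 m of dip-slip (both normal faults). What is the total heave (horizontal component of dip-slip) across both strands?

380 m

heave_A = 368 × cos(65.5°) = 152.6 m
heave_B = 327 × cos(46°) = 227.2 m
total = 152.6 + 227.2 = 380 m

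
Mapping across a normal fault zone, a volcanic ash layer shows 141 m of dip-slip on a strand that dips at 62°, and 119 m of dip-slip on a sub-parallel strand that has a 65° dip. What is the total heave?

116 m

heave_A = 141 × cos(62°) = 66.20 m
heave_B = 119 × cos(65°) = 50.29 m
total = 66.20 + 50.29 = 116 m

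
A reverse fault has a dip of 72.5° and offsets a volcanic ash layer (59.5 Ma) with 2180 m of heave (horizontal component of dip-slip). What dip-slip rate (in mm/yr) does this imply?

0.122 mm/yr

dip-slip = heave / cos(dip) = 2180 m / cos(72.5°) = 7250 m
rate = 7250 m / 59.5 Ma = 0.000122 m/yr = 0.122 mm/yr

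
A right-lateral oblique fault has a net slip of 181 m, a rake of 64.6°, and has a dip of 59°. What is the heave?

84.2 m

dip-slip = net slip × sin(rake) = 181 m × sin(64.6°) = 163.5 m
heave = dip-slip × cos(dip) = 163.5 × cos(59°) = 84.2 m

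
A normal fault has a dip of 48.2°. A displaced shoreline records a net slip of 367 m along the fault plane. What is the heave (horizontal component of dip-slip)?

heave = dip-slip × cos(dip) = 367 m × cos(48.2°) = 245 m

245 m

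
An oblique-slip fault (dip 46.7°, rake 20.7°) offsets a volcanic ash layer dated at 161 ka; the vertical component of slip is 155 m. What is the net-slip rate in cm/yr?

dip-slip = throw / sin(dip) = 155 / sin(46.7°) = 213 m
net slip = dip-slip / sin(rake) = 213 / sin(20.7°) = 602.5 m
rate = 602.5 m / 161 ka = 0.00374 m/yr = 0.374 cm/yr

0.374 cm/yr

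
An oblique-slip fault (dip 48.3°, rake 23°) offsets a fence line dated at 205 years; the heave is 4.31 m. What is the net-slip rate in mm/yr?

80.9 mm/yr

dip-slip = heave / cos(dip) = 4.31 / cos(48.3°) = 6.479 m
net slip = dip-slip / sin(rake) = 6.479 / sin(23°) = 16.58 m
rate = 16.58 m / 205 years = 0.0809 m/yr = 80.9 mm/yr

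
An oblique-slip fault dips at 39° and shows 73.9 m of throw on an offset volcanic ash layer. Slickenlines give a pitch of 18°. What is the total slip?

dip-slip = throw / sin(dip) = 73.9 / sin(39°) = 117.4 m
net slip = dip-slip / sin(rake) = 117.4 / sin(18°) = 380 m

380 m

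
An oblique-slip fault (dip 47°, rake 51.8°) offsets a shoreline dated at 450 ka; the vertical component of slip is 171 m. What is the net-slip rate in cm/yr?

0.0661 cm/yr

dip-slip = throw / sin(dip) = 171 / sin(47°) = 233.8 m
net slip = dip-slip / sin(rake) = 233.8 / sin(51.8°) = 297.5 m
rate = 297.5 m / 450 ka = 0.000661 m/yr = 0.0661 cm/yr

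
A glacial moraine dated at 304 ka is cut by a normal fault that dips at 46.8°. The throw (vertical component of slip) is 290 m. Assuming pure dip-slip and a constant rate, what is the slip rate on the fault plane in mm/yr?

1.31 mm/yr

dip-slip = throw / sin(dip) = 290 m / sin(46.8°) = 397.8 m
rate = 397.8 m / 304 ka = 0.00131 m/yr = 1.31 mm/yr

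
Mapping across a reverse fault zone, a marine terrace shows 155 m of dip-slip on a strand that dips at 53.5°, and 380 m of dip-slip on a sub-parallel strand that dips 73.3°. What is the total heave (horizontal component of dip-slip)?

heave_A = 155 × cos(53.5°) = 92.20 m
heave_B = 380 × cos(73.3°) = 109.2 m
total = 92.20 + 109.2 = 201 m

201 m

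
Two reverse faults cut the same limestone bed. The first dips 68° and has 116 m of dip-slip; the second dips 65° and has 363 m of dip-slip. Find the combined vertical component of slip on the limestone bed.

throw_A = 116 × sin(68°) = 107.6 m
throw_B = 363 × sin(65°) = 329 m
total = 107.6 + 329 = 437 m

437 m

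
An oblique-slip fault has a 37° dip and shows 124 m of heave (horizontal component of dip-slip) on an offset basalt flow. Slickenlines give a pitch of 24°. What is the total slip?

382 m

dip-slip = heave / cos(dip) = 124 / cos(37°) = 155.3 m
net slip = dip-slip / sin(rake) = 155.3 / sin(24°) = 382 m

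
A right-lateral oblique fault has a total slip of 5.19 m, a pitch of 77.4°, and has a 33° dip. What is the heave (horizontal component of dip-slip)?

4.25 m

dip-slip = net slip × sin(rake) = 5.19 m × sin(77.4°) = 5.065 m
heave = dip-slip × cos(dip) = 5.065 × cos(33°) = 4.25 m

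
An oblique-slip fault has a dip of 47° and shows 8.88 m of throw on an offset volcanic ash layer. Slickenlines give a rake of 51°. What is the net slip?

15.6 m

dip-slip = throw / sin(dip) = 8.88 / sin(47°) = 12.14 m
net slip = dip-slip / sin(rake) = 12.14 / sin(51°) = 15.6 m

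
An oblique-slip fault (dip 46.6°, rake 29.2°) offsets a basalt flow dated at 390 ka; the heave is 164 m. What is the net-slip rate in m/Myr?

1250 m/Myr

dip-slip = heave / cos(dip) = 164 / cos(46.6°) = 238.7 m
net slip = dip-slip / sin(rake) = 238.7 / sin(29.2°) = 489.3 m
rate = 489.3 m / 390 ka = 0.00125 m/yr = 1250 m/Myr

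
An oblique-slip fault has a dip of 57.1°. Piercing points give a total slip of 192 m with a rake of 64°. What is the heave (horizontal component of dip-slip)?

93.7 m

dip-slip = net slip × sin(rake) = 192 m × sin(64°) = 172.6 m
heave = dip-slip × cos(dip) = 172.6 × cos(57.1°) = 93.7 m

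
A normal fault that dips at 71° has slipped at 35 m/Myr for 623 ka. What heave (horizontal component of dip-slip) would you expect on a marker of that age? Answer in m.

7.10 m

dip-slip = rate × time = 35 m/Myr × 623 ka = 21.80 m
heave = dip-slip × cos(dip) = 21.80 × cos(71°) = 7.10 m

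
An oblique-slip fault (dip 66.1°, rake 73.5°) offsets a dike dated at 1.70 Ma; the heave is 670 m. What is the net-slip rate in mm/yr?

dip-slip = heave / cos(dip) = 670 / cos(66.1°) = 1654 m
net slip = dip-slip / sin(rake) = 1654 / sin(73.5°) = 1725 m
rate = 1725 m / 1.70 Ma = 0.00101 m/yr = 1.01 mm/yr

1.01 mm/yr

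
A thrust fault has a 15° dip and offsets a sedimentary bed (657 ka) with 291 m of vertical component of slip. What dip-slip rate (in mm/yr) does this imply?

1.71 mm/yr

dip-slip = throw / sin(dip) = 291 m / sin(15°) = 1124 m
rate = 1124 m / 657 ka = 0.00171 m/yr = 1.71 mm/yr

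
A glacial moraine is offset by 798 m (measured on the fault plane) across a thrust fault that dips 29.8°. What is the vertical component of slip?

397 m

throw = dip-slip × sin(dip) = 798 m × sin(29.8°) = 397 m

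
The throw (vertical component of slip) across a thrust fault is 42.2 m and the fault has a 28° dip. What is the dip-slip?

dip-slip = throw / sin(dip) = 42.2 / sin(28°) = 89.9 m

89.9 m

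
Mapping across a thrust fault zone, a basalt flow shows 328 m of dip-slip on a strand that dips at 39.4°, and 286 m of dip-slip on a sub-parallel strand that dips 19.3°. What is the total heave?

heave_A = 328 × cos(39.4°) = 253.5 m
heave_B = 286 × cos(19.3°) = 269.9 m
total = 253.5 + 269.9 = 523 m

523 m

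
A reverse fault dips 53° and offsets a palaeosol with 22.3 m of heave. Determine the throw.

throw = heave × tan(dip) = 22.3 × tan(53°) = 29.6 m

29.6 m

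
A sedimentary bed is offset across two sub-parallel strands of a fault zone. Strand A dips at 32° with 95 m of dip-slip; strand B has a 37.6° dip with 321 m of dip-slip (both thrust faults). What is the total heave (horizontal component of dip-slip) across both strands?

heave_A = 95 × cos(32°) = 80.56 m
heave_B = 321 × cos(37.6°) = 254.3 m
total = 80.56 + 254.3 = 335 m

335 m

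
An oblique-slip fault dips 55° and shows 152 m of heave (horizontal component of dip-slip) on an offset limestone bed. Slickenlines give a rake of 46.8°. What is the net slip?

364 m

dip-slip = heave / cos(dip) = 152 / cos(55°) = 265 m
net slip = dip-slip / sin(rake) = 265 / sin(46.8°) = 364 m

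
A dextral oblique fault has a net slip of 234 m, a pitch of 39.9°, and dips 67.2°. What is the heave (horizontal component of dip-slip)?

58.2 m

dip-slip = net slip × sin(rake) = 234 m × sin(39.9°) = 150.1 m
heave = dip-slip × cos(dip) = 150.1 × cos(67.2°) = 58.2 m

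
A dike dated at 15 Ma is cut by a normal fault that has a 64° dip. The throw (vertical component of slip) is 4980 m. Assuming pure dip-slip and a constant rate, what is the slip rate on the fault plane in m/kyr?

0.369 m/kyr

dip-slip = throw / sin(dip) = 4980 m / sin(64°) = 5541 m
rate = 5541 m / 15 Ma = 0.000369 m/yr = 0.369 m/kyr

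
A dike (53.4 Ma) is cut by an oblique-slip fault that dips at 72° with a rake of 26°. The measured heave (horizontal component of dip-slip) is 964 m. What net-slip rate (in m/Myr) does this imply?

dip-slip = heave / cos(dip) = 964 / cos(72°) = 3120 m
net slip = dip-slip / sin(rake) = 3120 / sin(26°) = 7116 m
rate = 7116 m / 53.4 Ma = 0.000133 m/yr = 133 m/Myr

133 m/Myr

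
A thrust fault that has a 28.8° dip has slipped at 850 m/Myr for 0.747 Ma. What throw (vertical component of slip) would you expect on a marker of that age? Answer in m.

dip-slip = rate × time = 850 m/Myr × 0.747 Ma = 634.9 m
throw = dip-slip × sin(dip) = 634.9 × sin(28.8°) = 306 m

306 m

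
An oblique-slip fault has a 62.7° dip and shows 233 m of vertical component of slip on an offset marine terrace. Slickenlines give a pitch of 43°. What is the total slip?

dip-slip = throw / sin(dip) = 233 / sin(62.7°) = 262.2 m
net slip = dip-slip / sin(rake) = 262.2 / sin(43°) = 384 m

384 m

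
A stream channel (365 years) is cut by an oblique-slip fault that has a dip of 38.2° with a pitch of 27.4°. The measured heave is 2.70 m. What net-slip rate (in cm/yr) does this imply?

dip-slip = heave / cos(dip) = 2.70 / cos(38.2°) = 3.436 m
net slip = dip-slip / sin(rake) = 3.436 / sin(27.4°) = 7.466 m
rate = 7.466 m / 365 years = 0.0205 m/yr = 2.05 cm/yr

2.05 cm/yr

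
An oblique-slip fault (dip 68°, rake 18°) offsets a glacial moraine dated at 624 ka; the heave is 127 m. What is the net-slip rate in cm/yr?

0.176 cm/yr

dip-slip = heave / cos(dip) = 127 / cos(68°) = 339 m
net slip = dip-slip / sin(rake) = 339 / sin(18°) = 1097 m
rate = 1097 m / 624 ka = 0.00176 m/yr = 0.176 cm/yr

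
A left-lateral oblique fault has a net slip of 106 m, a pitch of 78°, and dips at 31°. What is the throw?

53.4 m

dip-slip = net slip × sin(rake) = 106 m × sin(78°) = 103.7 m
throw = dip-slip × sin(dip) = 103.7 × sin(31°) = 53.4 m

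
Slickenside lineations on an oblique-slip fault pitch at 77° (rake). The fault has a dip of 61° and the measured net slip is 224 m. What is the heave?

dip-slip = net slip × sin(rake) = 224 m × sin(77°) = 218.3 m
heave = dip-slip × cos(dip) = 218.3 × cos(61°) = 106 m

106 m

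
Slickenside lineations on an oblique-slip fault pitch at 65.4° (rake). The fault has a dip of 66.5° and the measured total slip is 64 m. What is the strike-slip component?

26.6 m

strike-slip = net slip × cos(rake) = 64 m × cos(65.4°) = 26.6 m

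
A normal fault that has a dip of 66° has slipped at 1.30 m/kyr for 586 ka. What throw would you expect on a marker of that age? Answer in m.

dip-slip = rate × time = 1.30 m/kyr × 586 ka = 761.8 m
throw = dip-slip × sin(dip) = 761.8 × sin(66°) = 696 m

696 m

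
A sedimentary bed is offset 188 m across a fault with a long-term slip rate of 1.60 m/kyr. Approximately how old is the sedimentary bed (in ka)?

age = offset / rate = 188 m / (1.60 m/kyr) = 118000 yr = 118 ka

118 ka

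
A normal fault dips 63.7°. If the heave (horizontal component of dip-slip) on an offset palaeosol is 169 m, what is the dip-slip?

381 m

dip-slip = heave / cos(dip) = 169 / cos(63.7°) = 381 m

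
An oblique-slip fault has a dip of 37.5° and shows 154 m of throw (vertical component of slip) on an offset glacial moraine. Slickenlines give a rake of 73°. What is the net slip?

265 m

dip-slip = throw / sin(dip) = 154 / sin(37.5°) = 253 m
net slip = dip-slip / sin(rake) = 253 / sin(73°) = 265 m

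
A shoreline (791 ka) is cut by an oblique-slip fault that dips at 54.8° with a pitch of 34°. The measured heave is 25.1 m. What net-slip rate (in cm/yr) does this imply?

dip-slip = heave / cos(dip) = 25.1 / cos(54.8°) = 43.54 m
net slip = dip-slip / sin(rake) = 43.54 / sin(34°) = 77.87 m
rate = 77.87 m / 791 ka = 0.0000984 m/yr = 0.00984 cm/yr

0.00984 cm/yr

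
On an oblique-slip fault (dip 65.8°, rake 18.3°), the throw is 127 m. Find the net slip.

443 m

dip-slip = throw / sin(dip) = 127 / sin(65.8°) = 139.2 m
net slip = dip-slip / sin(rake) = 139.2 / sin(18.3°) = 443 m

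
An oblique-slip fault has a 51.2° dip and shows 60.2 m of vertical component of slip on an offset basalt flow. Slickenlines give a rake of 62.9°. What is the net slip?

86.8 m

dip-slip = throw / sin(dip) = 60.2 / sin(51.2°) = 77.25 m
net slip = dip-slip / sin(rake) = 77.25 / sin(62.9°) = 86.8 m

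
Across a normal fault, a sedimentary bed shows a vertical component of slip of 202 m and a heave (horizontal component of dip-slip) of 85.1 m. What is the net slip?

219 m

net slip = √(throw² + heave²) = √(202² + 85.1²) = 219 m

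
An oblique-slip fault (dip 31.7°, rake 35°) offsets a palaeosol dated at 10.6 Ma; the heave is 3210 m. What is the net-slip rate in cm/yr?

dip-slip = heave / cos(dip) = 3210 / cos(31.7°) = 3773 m
net slip = dip-slip / sin(rake) = 3773 / sin(35°) = 6578 m
rate = 6578 m / 10.6 Ma = 0.000621 m/yr = 0.0621 cm/yr

0.0621 cm/yr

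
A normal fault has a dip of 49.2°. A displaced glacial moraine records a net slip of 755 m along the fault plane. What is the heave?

heave = dip-slip × cos(dip) = 755 m × cos(49.2°) = 493 m

493 m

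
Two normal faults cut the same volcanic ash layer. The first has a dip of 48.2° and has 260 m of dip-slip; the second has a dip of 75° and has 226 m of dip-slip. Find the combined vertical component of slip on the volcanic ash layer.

412 m

throw_A = 260 × sin(48.2°) = 193.8 m
throw_B = 226 × sin(75°) = 218.3 m
total = 193.8 + 218.3 = 412 m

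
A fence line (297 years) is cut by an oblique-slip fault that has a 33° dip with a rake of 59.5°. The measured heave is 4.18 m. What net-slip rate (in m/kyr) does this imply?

19.5 m/kyr

dip-slip = heave / cos(dip) = 4.18 / cos(33°) = 4.984 m
net slip = dip-slip / sin(rake) = 4.984 / sin(59.5°) = 5.784 m
rate = 5.784 m / 297 years = 0.0195 m/yr = 19.5 m/kyr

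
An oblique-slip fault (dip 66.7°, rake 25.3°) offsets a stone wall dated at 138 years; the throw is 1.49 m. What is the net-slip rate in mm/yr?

27.5 mm/yr

dip-slip = throw / sin(dip) = 1.49 / sin(66.7°) = 1.622 m
net slip = dip-slip / sin(rake) = 1.622 / sin(25.3°) = 3.796 m
rate = 3.796 m / 138 years = 0.0275 m/yr = 27.5 mm/yr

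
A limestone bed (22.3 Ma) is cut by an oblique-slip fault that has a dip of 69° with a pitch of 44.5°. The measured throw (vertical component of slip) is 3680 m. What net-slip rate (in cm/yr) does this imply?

dip-slip = throw / sin(dip) = 3680 / sin(69°) = 3942 m
net slip = dip-slip / sin(rake) = 3942 / sin(44.5°) = 5624 m
rate = 5624 m / 22.3 Ma = 0.000252 m/yr = 0.0252 cm/yr

0.0252 cm/yr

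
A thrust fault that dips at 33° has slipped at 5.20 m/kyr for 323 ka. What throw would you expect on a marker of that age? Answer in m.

dip-slip = rate × time = 5.20 m/kyr × 323 ka = 1680 m
throw = dip-slip × sin(dip) = 1680 × sin(33°) = 915 m

915 m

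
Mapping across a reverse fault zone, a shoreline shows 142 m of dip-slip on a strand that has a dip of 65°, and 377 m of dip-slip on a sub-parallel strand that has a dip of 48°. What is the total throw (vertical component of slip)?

409 m

throw_A = 142 × sin(65°) = 128.7 m
throw_B = 377 × sin(48°) = 280.2 m
total = 128.7 + 280.2 = 409 m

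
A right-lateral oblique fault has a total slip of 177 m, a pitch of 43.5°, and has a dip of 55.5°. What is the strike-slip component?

strike-slip = net slip × cos(rake) = 177 m × cos(43.5°) = 128 m

128 m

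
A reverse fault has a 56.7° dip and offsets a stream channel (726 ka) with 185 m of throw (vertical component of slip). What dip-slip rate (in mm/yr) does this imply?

dip-slip = throw / sin(dip) = 185 m / sin(56.7°) = 221.3 m
rate = 221.3 m / 726 ka = 0.000305 m/yr = 0.305 mm/yr

0.305 mm/yr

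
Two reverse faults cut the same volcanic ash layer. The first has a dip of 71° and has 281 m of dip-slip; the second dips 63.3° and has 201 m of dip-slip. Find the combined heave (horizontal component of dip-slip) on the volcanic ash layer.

182 m

heave_A = 281 × cos(71°) = 91.48 m
heave_B = 201 × cos(63.3°) = 90.31 m
total = 91.48 + 90.31 = 182 m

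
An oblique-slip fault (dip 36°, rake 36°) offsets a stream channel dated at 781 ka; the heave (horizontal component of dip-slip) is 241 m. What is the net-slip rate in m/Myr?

649 m/Myr

dip-slip = heave / cos(dip) = 241 / cos(36°) = 297.9 m
net slip = dip-slip / sin(rake) = 297.9 / sin(36°) = 506.8 m
rate = 506.8 m / 781 ka = 0.000649 m/yr = 649 m/Myr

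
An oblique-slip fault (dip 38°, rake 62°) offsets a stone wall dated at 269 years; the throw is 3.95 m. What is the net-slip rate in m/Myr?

dip-slip = throw / sin(dip) = 3.95 / sin(38°) = 6.416 m
net slip = dip-slip / sin(rake) = 6.416 / sin(62°) = 7.266 m
rate = 7.266 m / 269 years = 0.0270 m/yr = 27000 m/Myr

27000 m/Myr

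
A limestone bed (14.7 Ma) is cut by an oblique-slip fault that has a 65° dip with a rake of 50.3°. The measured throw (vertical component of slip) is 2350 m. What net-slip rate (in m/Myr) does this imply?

dip-slip = throw / sin(dip) = 2350 / sin(65°) = 2593 m
net slip = dip-slip / sin(rake) = 2593 / sin(50.3°) = 3370 m
rate = 3370 m / 14.7 Ma = 0.000229 m/yr = 229 m/Myr

229 m/Myr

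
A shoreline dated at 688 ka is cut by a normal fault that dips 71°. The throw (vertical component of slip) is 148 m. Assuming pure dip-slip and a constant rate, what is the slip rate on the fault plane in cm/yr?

dip-slip = throw / sin(dip) = 148 m / sin(71°) = 156.5 m
rate = 156.5 m / 688 ka = 0.000228 m/yr = 0.0228 cm/yr

0.0228 cm/yr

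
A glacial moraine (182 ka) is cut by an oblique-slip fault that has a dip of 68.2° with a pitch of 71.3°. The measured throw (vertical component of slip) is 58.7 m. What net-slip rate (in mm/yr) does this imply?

dip-slip = throw / sin(dip) = 58.7 / sin(68.2°) = 63.22 m
net slip = dip-slip / sin(rake) = 63.22 / sin(71.3°) = 66.74 m
rate = 66.74 m / 182 ka = 0.000367 m/yr = 0.367 mm/yr

0.367 mm/yr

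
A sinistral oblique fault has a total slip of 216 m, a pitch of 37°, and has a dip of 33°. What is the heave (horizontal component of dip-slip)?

dip-slip = net slip × sin(rake) = 216 m × sin(37°) = 130 m
heave = dip-slip × cos(dip) = 130 × cos(33°) = 109 m

109 m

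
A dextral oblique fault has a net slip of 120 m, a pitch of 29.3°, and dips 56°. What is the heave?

dip-slip = net slip × sin(rake) = 120 m × sin(29.3°) = 58.73 m
heave = dip-slip × cos(dip) = 58.73 × cos(56°) = 32.8 m

32.8 m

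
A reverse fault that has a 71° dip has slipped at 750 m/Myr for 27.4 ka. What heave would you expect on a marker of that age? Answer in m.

6.69 m

dip-slip = rate × time = 750 m/Myr × 27.4 ka = 20.55 m
heave = dip-slip × cos(dip) = 20.55 × cos(71°) = 6.69 m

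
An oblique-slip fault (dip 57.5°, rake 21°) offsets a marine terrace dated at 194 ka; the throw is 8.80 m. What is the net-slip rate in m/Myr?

dip-slip = throw / sin(dip) = 8.80 / sin(57.5°) = 10.43 m
net slip = dip-slip / sin(rake) = 10.43 / sin(21°) = 29.12 m
rate = 29.12 m / 194 ka = 0.000150 m/yr = 150 m/Myr

150 m/Myr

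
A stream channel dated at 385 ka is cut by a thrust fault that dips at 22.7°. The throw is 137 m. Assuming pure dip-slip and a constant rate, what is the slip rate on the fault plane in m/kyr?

0.922 m/kyr

dip-slip = throw / sin(dip) = 137 m / sin(22.7°) = 355 m
rate = 355 m / 385 ka = 0.000922 m/yr = 0.922 m/kyr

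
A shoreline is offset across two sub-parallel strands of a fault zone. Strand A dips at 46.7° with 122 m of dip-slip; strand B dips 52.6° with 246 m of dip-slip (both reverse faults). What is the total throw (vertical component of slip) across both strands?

throw_A = 122 × sin(46.7°) = 88.79 m
throw_B = 246 × sin(52.6°) = 195.4 m
total = 88.79 + 195.4 = 284 m

284 m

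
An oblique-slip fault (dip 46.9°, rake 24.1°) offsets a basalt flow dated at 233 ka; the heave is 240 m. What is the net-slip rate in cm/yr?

0.369 cm/yr

dip-slip = heave / cos(dip) = 240 / cos(46.9°) = 351.3 m
net slip = dip-slip / sin(rake) = 351.3 / sin(24.1°) = 860.2 m
rate = 860.2 m / 233 ka = 0.00369 m/yr = 0.369 cm/yr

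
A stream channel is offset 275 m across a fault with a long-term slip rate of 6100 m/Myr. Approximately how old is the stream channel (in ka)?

45.1 ka

age = offset / rate = 275 m / (6100 m/Myr) = 45100 yr = 45.1 ka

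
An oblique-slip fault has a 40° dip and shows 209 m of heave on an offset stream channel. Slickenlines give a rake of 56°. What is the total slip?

dip-slip = heave / cos(dip) = 209 / cos(40°) = 272.8 m
net slip = dip-slip / sin(rake) = 272.8 / sin(56°) = 329 m

329 m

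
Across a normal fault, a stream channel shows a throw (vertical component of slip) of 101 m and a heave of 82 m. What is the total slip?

net slip = √(throw² + heave²) = √(101² + 82²) = 130 m

130 m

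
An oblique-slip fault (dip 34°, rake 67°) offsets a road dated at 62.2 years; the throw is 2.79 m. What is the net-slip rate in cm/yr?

8.71 cm/yr

dip-slip = throw / sin(dip) = 2.79 / sin(34°) = 4.989 m
net slip = dip-slip / sin(rake) = 4.989 / sin(67°) = 5.420 m
rate = 5.420 m / 62.2 years = 0.0871 m/yr = 8.71 cm/yr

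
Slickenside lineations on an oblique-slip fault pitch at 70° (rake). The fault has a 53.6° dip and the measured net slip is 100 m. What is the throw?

75.6 m

dip-slip = net slip × sin(rake) = 100 m × sin(70°) = 93.97 m
throw = dip-slip × sin(dip) = 93.97 × sin(53.6°) = 75.6 m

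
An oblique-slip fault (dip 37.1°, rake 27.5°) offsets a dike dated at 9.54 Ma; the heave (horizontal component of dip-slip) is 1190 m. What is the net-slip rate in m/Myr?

339 m/Myr

dip-slip = heave / cos(dip) = 1190 / cos(37.1°) = 1492 m
net slip = dip-slip / sin(rake) = 1492 / sin(27.5°) = 3231 m
rate = 3231 m / 9.54 Ma = 0.000339 m/yr = 339 m/Myr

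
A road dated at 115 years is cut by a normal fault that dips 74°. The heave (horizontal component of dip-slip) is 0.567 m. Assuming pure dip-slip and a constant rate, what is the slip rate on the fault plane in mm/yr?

dip-slip = heave / cos(dip) = 0.567 m / cos(74°) = 2.057 m
rate = 2.057 m / 115 years = 0.0179 m/yr = 17.9 mm/yr

17.9 mm/yr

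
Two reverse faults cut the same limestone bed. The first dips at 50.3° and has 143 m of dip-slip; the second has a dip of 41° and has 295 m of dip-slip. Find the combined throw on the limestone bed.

throw_A = 143 × sin(50.3°) = 110 m
throw_B = 295 × sin(41°) = 193.5 m
total = 110 + 193.5 = 304 m

304 m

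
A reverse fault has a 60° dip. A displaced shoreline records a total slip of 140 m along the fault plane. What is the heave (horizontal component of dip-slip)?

70 m

heave = dip-slip × cos(dip) = 140 m × cos(60°) = 70 m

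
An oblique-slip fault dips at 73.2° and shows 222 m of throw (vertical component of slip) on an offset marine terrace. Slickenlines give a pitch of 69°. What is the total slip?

248 m

dip-slip = throw / sin(dip) = 222 / sin(73.2°) = 231.9 m
net slip = dip-slip / sin(rake) = 231.9 / sin(69°) = 248 m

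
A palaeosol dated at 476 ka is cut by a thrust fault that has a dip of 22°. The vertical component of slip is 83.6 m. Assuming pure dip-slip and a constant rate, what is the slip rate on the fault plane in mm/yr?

dip-slip = throw / sin(dip) = 83.6 m / sin(22°) = 223.2 m
rate = 223.2 m / 476 ka = 0.000469 m/yr = 0.469 mm/yr

0.469 mm/yr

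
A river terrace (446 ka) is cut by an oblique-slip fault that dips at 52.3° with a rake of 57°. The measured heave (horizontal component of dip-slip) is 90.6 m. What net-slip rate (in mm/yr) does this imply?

0.396 mm/yr

dip-slip = heave / cos(dip) = 90.6 / cos(52.3°) = 148.2 m
net slip = dip-slip / sin(rake) = 148.2 / sin(57°) = 176.7 m
rate = 176.7 m / 446 ka = 0.000396 m/yr = 0.396 mm/yr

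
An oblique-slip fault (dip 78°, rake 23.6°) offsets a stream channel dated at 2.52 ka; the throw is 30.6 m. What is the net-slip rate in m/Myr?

31000 m/Myr

dip-slip = throw / sin(dip) = 30.6 / sin(78°) = 31.28 m
net slip = dip-slip / sin(rake) = 31.28 / sin(23.6°) = 78.14 m
rate = 78.14 m / 2.52 ka = 0.0310 m/yr = 31000 m/Myr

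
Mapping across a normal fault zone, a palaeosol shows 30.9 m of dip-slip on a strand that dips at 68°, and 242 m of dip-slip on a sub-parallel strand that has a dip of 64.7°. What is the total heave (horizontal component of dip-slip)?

heave_A = 30.9 × cos(68°) = 11.58 m
heave_B = 242 × cos(64.7°) = 103.4 m
total = 11.58 + 103.4 = 115 m

115 m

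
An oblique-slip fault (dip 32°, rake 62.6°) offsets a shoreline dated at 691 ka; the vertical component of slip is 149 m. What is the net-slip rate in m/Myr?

dip-slip = throw / sin(dip) = 149 / sin(32°) = 281.2 m
net slip = dip-slip / sin(rake) = 281.2 / sin(62.6°) = 316.7 m
rate = 316.7 m / 691 ka = 0.000458 m/yr = 458 m/Myr

458 m/Myr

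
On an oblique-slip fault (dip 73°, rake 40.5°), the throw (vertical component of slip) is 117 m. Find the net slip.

dip-slip = throw / sin(dip) = 117 / sin(73°) = 122.3 m
net slip = dip-slip / sin(rake) = 122.3 / sin(40.5°) = 188 m

188 m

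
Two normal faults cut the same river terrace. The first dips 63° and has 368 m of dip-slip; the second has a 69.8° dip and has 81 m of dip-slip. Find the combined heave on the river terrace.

195 m

heave_A = 368 × cos(63°) = 167.1 m
heave_B = 81 × cos(69.8°) = 27.97 m
total = 167.1 + 27.97 = 195 m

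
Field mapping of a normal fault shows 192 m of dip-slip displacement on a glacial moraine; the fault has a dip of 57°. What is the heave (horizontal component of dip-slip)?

105 m

heave = dip-slip × cos(dip) = 192 m × cos(57°) = 105 m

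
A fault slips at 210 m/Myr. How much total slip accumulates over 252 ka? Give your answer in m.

52.9 m

slip = rate × time = 210 m/Myr × 252 ka = 52.9 m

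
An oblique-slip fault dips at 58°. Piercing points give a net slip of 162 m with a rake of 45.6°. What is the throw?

98.2 m

dip-slip = net slip × sin(rake) = 162 m × sin(45.6°) = 115.7 m
throw = dip-slip × sin(dip) = 115.7 × sin(58°) = 98.2 m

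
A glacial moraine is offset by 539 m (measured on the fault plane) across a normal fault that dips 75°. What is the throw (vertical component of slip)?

throw = dip-slip × sin(dip) = 539 m × sin(75°) = 521 m

521 m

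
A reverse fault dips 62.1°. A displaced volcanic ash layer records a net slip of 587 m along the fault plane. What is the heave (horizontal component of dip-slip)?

heave = dip-slip × cos(dip) = 587 m × cos(62.1°) = 275 m

275 m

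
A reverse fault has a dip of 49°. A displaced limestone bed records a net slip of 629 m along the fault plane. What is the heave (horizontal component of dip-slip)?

heave = dip-slip × cos(dip) = 629 m × cos(49°) = 413 m

413 m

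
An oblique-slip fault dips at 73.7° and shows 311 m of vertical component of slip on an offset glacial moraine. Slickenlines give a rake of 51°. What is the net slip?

dip-slip = throw / sin(dip) = 311 / sin(73.7°) = 324 m
net slip = dip-slip / sin(rake) = 324 / sin(51°) = 417 m

417 m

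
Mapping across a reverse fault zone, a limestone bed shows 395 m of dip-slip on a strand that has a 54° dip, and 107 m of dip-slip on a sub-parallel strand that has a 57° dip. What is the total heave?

heave_A = 395 × cos(54°) = 232.2 m
heave_B = 107 × cos(57°) = 58.28 m
total = 232.2 + 58.28 = 290 m

290 m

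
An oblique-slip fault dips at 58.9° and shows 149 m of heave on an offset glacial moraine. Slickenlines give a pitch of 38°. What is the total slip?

469 m

dip-slip = heave / cos(dip) = 149 / cos(58.9°) = 288.5 m
net slip = dip-slip / sin(rake) = 288.5 / sin(38°) = 469 m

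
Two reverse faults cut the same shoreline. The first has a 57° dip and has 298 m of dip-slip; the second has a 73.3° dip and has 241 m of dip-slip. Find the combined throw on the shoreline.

481 m

throw_A = 298 × sin(57°) = 249.9 m
throw_B = 241 × sin(73.3°) = 230.8 m
total = 249.9 + 230.8 = 481 m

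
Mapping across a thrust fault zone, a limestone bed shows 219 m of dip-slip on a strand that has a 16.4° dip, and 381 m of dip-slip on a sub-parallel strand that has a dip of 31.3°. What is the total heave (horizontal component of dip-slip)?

heave_A = 219 × cos(16.4°) = 210.1 m
heave_B = 381 × cos(31.3°) = 325.5 m
total = 210.1 + 325.5 = 536 m

536 m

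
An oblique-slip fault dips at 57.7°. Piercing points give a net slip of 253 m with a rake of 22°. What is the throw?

80.1 m

dip-slip = net slip × sin(rake) = 253 m × sin(22°) = 94.78 m
throw = dip-slip × sin(dip) = 94.78 × sin(57.7°) = 80.1 m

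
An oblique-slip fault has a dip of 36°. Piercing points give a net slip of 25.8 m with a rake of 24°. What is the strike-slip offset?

strike-slip = net slip × cos(rake) = 25.8 m × cos(24°) = 23.6 m

23.6 m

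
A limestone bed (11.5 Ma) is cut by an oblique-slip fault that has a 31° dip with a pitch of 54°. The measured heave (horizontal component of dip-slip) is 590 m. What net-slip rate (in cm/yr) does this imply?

0.00740 cm/yr

dip-slip = heave / cos(dip) = 590 / cos(31°) = 688.3 m
net slip = dip-slip / sin(rake) = 688.3 / sin(54°) = 850.8 m
rate = 850.8 m / 11.5 Ma = 0.0000740 m/yr = 0.00740 cm/yr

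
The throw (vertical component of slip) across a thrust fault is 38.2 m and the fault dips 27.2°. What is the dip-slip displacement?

dip-slip = throw / sin(dip) = 38.2 / sin(27.2°) = 83.6 m

83.6 m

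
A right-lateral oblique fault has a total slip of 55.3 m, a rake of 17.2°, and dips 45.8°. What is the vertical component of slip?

11.7 m

dip-slip = net slip × sin(rake) = 55.3 m × sin(17.2°) = 16.35 m
throw = dip-slip × sin(dip) = 16.35 × sin(45.8°) = 11.7 m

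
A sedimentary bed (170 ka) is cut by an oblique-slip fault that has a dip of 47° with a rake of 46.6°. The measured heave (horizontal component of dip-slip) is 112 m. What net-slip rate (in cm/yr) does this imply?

0.133 cm/yr

dip-slip = heave / cos(dip) = 112 / cos(47°) = 164.2 m
net slip = dip-slip / sin(rake) = 164.2 / sin(46.6°) = 226 m
rate = 226 m / 170 ka = 0.00133 m/yr = 0.133 cm/yr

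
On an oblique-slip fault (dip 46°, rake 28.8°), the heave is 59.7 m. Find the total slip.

178 m

dip-slip = heave / cos(dip) = 59.7 / cos(46°) = 85.94 m
net slip = dip-slip / sin(rake) = 85.94 / sin(28.8°) = 178 m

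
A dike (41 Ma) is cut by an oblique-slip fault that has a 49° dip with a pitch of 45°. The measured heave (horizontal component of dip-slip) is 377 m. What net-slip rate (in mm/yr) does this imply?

dip-slip = heave / cos(dip) = 377 / cos(49°) = 574.6 m
net slip = dip-slip / sin(rake) = 574.6 / sin(45°) = 812.7 m
rate = 812.7 m / 41 Ma = 0.0000198 m/yr = 0.0198 mm/yr

0.0198 mm/yr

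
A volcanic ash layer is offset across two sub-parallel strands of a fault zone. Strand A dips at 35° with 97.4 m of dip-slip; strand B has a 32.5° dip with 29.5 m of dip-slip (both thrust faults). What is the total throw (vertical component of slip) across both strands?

throw_A = 97.4 × sin(35°) = 55.87 m
throw_B = 29.5 × sin(32.5°) = 15.85 m
total = 55.87 + 15.85 = 71.7 m

71.7 m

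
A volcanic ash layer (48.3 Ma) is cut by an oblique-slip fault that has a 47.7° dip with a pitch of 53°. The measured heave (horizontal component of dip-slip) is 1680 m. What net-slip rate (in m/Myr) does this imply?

dip-slip = heave / cos(dip) = 1680 / cos(47.7°) = 2496 m
net slip = dip-slip / sin(rake) = 2496 / sin(53°) = 3126 m
rate = 3126 m / 48.3 Ma = 0.0000647 m/yr = 64.7 m/Myr

64.7 m/Myr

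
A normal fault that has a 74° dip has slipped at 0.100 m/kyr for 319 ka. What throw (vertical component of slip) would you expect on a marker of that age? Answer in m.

30.7 m

dip-slip = rate × time = 0.100 m/kyr × 319 ka = 31.90 m
throw = dip-slip × sin(dip) = 31.90 × sin(74°) = 30.7 m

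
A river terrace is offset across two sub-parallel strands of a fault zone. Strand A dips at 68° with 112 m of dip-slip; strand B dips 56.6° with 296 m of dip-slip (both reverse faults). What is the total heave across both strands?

205 m

heave_A = 112 × cos(68°) = 41.96 m
heave_B = 296 × cos(56.6°) = 162.9 m
total = 41.96 + 162.9 = 205 m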